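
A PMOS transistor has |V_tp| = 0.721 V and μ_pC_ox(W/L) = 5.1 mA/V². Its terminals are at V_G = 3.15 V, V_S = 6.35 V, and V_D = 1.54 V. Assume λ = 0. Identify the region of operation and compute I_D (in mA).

Saturation; I_D = 15.7 mA

V_SG = V_S − V_G = 6.35 − 3.15 = 3.2 V; V_SD = V_S − V_D = 6.35 − 1.54 = 4.81 V.
V_ov = V_SG − |V_tp| = 3.2 − 0.721 = 2.48 V.
Since V_SD = 4.81 V ≥ V_ov = 2.48 V, the device is in saturation.
I_D = ½ k_p V_ov² = 0.5 × 5.1 × 2.48² = 15.7 mA.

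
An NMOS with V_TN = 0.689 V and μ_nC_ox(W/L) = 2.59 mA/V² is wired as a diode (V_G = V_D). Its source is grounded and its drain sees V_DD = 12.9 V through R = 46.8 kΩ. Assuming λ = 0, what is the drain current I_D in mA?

With gate tied to drain, V_GS = V_DS ≥ V_GS − V_TN, so the device is in saturation.
KCL at the drain: ½ k_n (V_GS − V_TN)² = (V_DD − V_GS)/R.
Let x = V_GS − 0.689. Then 60.6 x² + x − 12.21 = 0, giving x = 0.441 V (positive root), so V_GS = 1.13 V.
I_D = (V_DD − V_GS)/R = (12.9 − 1.13) / 46.8 = 0.252 mA.

I_D = 0.252 mA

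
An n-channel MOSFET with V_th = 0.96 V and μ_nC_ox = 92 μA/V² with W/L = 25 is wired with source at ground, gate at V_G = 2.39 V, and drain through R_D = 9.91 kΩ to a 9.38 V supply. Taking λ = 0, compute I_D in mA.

V_GS = V_G = 2.39 V, so V_ov = 2.39 − 0.96 = 1.43 V.
k_n = μ_nC_ox · (W/L) = 2.3 mA/V².
Assume saturation: I_D = ½ k_n V_ov² = 0.5 × 2.3 × 1.43² = 2.35 mA, giving V_DS = V_DD − I_D R_D = 9.38 − 2.35 × 9.91 = -13.9 V.
But -13.9 V < V_ov = 1.43 V, so the device is actually in triode.
In triode I_D = k_n[V_ov V_DS − ½ V_DS²] and I_D = (V_DD − V_DS)/R_D. Equating: 11.4 V_DS² − 33.59 V_DS + 9.38 = 0, giving V_DS = 0.312 V (the root below V_ov).
I_D = (9.38 − 0.312) / 9.91 = 0.915 mA.

I_D = 0.915 mA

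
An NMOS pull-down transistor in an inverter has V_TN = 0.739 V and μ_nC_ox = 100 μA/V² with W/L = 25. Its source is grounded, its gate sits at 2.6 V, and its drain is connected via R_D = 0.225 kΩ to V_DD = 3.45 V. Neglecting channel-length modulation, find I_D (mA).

V_GS = V_G = 2.6 V, so V_ov = 2.6 − 0.739 = 1.86 V.
k_n = μ_nC_ox · (W/L) = 2.5 mA/V².
Assume saturation: I_D = ½ k_n V_ov² = 0.5 × 2.5 × 1.86² = 4.33 mA, giving V_DS = V_DD − I_D R_D = 3.45 − 4.33 × 0.225 = 2.48 V.
V_DS = 2.48 V ≥ V_ov = 1.86 V, confirming saturation.

I_D = 4.33 mA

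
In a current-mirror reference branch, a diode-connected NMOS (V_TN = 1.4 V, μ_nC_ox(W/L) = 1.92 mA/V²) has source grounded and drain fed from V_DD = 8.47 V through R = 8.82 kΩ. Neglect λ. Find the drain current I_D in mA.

I_D = 0.704 mA

With gate tied to drain, V_GS = V_DS ≥ V_GS − V_TN, so the device is in saturation.
KCL at the drain: ½ k_n (V_GS − V_TN)² = (V_DD − V_GS)/R.
Let x = V_GS − 1.4. Then 8.47 x² + x − 7.07 = 0, giving x = 0.857 V (positive root), so V_GS = 2.26 V.
I_D = (V_DD − V_GS)/R = (8.47 − 2.26) / 8.82 = 0.704 mA.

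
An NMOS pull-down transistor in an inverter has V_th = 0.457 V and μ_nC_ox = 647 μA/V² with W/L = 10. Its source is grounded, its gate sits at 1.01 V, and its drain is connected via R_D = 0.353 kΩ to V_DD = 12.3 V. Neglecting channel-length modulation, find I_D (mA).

I_D = 0.989 mA

V_GS = V_G = 1.01 V, so V_ov = 1.01 − 0.457 = 0.553 V.
k_n = μ_nC_ox · (W/L) = 6.47 mA/V².
Assume saturation: I_D = ½ k_n V_ov² = 0.5 × 6.47 × 0.553² = 0.989 mA, giving V_DS = V_DD − I_D R_D = 12.3 − 0.989 × 0.353 = 12 V.
V_DS = 12 V ≥ V_ov = 0.553 V, confirming saturation.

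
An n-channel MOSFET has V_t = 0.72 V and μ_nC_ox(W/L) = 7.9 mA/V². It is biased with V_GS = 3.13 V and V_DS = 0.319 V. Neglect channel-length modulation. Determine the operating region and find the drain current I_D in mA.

V_ov = V_GS − V_t = 3.13 − 0.72 = 2.41 V.
Since V_DS = 0.319 V < V_ov = 2.41 V, the device is in the triode region.
I_D = k_n [V_ov · V_DS − ½ V_DS²] = 7.9 × [2.41 × 0.319 − 0.5 × 0.319²] = 5.67 mA.

Triode; I_D = 5.67 mA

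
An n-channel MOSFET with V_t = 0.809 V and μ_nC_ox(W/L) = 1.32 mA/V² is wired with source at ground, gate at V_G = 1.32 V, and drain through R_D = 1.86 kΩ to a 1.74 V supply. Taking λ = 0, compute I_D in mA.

I_D = 0.172 mA

V_GS = V_G = 1.32 V, so V_ov = 1.32 − 0.809 = 0.511 V.
Assume saturation: I_D = ½ k_n V_ov² = 0.5 × 1.32 × 0.511² = 0.172 mA, giving V_DS = V_DD − I_D R_D = 1.74 − 0.172 × 1.86 = 1.42 V.
V_DS = 1.42 V ≥ V_ov = 0.511 V, confirming saturation.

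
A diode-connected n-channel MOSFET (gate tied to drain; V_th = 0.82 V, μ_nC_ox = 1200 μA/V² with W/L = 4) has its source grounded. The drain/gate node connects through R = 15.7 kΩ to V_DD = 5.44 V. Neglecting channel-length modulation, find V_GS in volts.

With gate tied to drain, V_GS = V_DS ≥ V_GS − V_th, so the device is in saturation.
k_n = μ_nC_ox · (W/L) = 4.8 mA/V².
KCL at the drain: ½ k_n (V_GS − V_th)² = (V_DD − V_GS)/R.
Let x = V_GS − 0.82. Then 37.7 x² + x − 4.62 = 0, giving x = 0.337 V (positive root), so V_GS = 1.16 V.
I_D = (V_DD − V_GS)/R = (5.44 − 1.16) / 15.7 = 0.273 mA.

V_GS = 1.16 V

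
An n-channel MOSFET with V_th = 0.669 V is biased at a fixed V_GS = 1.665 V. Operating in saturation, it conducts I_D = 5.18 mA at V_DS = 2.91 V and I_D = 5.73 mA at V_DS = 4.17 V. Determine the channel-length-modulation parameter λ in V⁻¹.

With V_GS fixed, I_D ∝ (1 + λ V_DS) in saturation, so I_D2/I_D1 = (1 + λ V_DS2)/(1 + λ V_DS1).
5.73/5.18 = 1.106 = (1 + 4.17 λ)/(1 + 2.91 λ).
Solving: λ (I_D1 V_DS2 − I_D2 V_DS1) = I_D2 − I_D1, so λ = (5.73 − 5.18) / (5.18 × 4.17 − 5.73 × 2.91) = 0.55 / 4.93 = 0.112 V⁻¹.

λ = 0.112 V⁻¹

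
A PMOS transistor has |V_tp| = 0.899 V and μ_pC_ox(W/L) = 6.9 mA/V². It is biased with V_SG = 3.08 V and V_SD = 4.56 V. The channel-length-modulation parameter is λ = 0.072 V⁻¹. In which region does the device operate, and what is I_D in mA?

Saturation; I_D = 21.8 mA

V_ov = V_SG − |V_tp| = 3.08 − 0.899 = 2.18 V.
Since V_SD = 4.56 V ≥ V_ov = 2.18 V, the device is in saturation.
I_D = ½ k_p V_ov² (1 + λ V_SD) = 0.5 × 6.9 × 2.18² × (1 + 0.072 × 4.56) = 21.8 mA.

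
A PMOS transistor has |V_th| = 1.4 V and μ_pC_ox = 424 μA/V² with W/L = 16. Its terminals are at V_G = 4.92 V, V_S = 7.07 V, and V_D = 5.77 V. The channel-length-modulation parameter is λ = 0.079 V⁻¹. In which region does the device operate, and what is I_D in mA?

V_SG = V_S − V_G = 7.07 − 4.92 = 2.15 V; V_SD = V_S − V_D = 7.07 − 5.77 = 1.3 V.
k_p = μ_pC_ox · (W/L) = 6.784 mA/V².
V_ov = V_SG − |V_th| = 2.15 − 1.4 = 0.75 V.
Since V_SD = 1.3 V ≥ V_ov = 0.75 V, the device is in saturation.
I_D = ½ k_p V_ov² (1 + λ V_SD) = 0.5 × 6.784 × 0.75² × (1 + 0.079 × 1.3) = 2.1 mA.

Saturation; I_D = 2.10 mA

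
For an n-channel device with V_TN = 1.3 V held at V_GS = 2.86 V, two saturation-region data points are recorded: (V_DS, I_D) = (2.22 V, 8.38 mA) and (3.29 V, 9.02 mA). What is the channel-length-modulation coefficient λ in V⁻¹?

λ = 0.0848 V⁻¹

With V_GS fixed, I_D ∝ (1 + λ V_DS) in saturation, so I_D2/I_D1 = (1 + λ V_DS2)/(1 + λ V_DS1).
9.02/8.38 = 1.076 = (1 + 3.29 λ)/(1 + 2.22 λ).
Solving: λ (I_D1 V_DS2 − I_D2 V_DS1) = I_D2 − I_D1, so λ = (9.02 − 8.38) / (8.38 × 3.29 − 9.02 × 2.22) = 0.64 / 7.55 = 0.0848 V⁻¹.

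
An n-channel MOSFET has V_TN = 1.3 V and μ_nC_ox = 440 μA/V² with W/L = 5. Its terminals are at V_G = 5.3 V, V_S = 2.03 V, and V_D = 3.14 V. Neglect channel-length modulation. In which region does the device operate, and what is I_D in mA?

Triode; I_D = 3.46 mA

V_GS = V_G − V_S = 5.3 − 2.03 = 3.27 V; V_DS = V_D − V_S = 3.14 − 2.03 = 1.11 V.
k_n = μ_nC_ox · (W/L) = 2.2 mA/V².
V_ov = V_GS − V_TN = 3.27 − 1.3 = 1.97 V.
Since V_DS = 1.11 V < V_ov = 1.97 V, the device is in the triode region.
I_D = k_n [V_ov · V_DS − ½ V_DS²] = 2.2 × [1.97 × 1.11 − 0.5 × 1.11²] = 3.46 mA.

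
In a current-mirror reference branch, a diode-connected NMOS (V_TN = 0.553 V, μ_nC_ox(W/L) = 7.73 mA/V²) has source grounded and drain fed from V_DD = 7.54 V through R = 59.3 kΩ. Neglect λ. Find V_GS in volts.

With gate tied to drain, V_GS = V_DS ≥ V_GS − V_TN, so the device is in saturation.
KCL at the drain: ½ k_n (V_GS − V_TN)² = (V_DD − V_GS)/R.
Let x = V_GS − 0.553. Then 229 x² + x − 6.987 = 0, giving x = 0.172 V (positive root), so V_GS = 0.725 V.
I_D = (V_DD − V_GS)/R = (7.54 − 0.725) / 59.3 = 0.115 mA.

V_GS = 0.725 V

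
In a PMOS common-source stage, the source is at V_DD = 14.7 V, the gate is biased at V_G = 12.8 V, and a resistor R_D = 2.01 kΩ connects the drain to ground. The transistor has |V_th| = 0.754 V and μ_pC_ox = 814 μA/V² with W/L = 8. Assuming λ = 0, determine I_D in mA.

V_SG = V_DD − V_G = 14.7 − 12.8 = 1.9 V, so V_ov = 1.9 − 0.754 = 1.15 V.
k_p = μ_pC_ox · (W/L) = 6.512 mA/V².
Assume saturation: I_D = ½ k_p V_ov² = 0.5 × 6.512 × 1.15² = 4.28 mA, giving V_SD = V_DD − I_D R_D = 14.7 − 4.28 × 2.01 = 6.1 V.
V_SD = 6.1 V ≥ V_ov = 1.15 V, confirming saturation.

I_D = 4.28 mA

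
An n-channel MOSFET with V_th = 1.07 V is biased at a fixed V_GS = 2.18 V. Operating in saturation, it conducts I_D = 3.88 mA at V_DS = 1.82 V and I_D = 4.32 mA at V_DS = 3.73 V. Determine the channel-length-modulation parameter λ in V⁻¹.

λ = 0.0666 V⁻¹

With V_GS fixed, I_D ∝ (1 + λ V_DS) in saturation, so I_D2/I_D1 = (1 + λ V_DS2)/(1 + λ V_DS1).
4.32/3.88 = 1.113 = (1 + 3.73 λ)/(1 + 1.82 λ).
Solving: λ (I_D1 V_DS2 − I_D2 V_DS1) = I_D2 − I_D1, so λ = (4.32 − 3.88) / (3.88 × 3.73 − 4.32 × 1.82) = 0.44 / 6.61 = 0.0666 V⁻¹.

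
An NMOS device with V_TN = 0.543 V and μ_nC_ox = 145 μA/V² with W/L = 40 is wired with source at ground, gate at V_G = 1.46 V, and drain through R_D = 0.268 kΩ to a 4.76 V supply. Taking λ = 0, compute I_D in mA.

V_GS = V_G = 1.46 V, so V_ov = 1.46 − 0.543 = 0.917 V.
k_n = μ_nC_ox · (W/L) = 5.8 mA/V².
Assume saturation: I_D = ½ k_n V_ov² = 0.5 × 5.8 × 0.917² = 2.44 mA, giving V_DS = V_DD − I_D R_D = 4.76 − 2.44 × 0.268 = 4.11 V.
V_DS = 4.11 V ≥ V_ov = 0.917 V, confirming saturation.

I_D = 2.44 mA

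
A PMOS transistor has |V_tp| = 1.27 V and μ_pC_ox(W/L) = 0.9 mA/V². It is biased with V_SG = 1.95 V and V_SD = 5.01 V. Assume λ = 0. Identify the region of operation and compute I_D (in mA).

Saturation; I_D = 0.208 mA

V_ov = V_SG − |V_tp| = 1.95 − 1.27 = 0.68 V.
Since V_SD = 5.01 V ≥ V_ov = 0.68 V, the device is in saturation.
I_D = ½ k_p V_ov² = 0.5 × 0.9 × 0.68² = 0.208 mA.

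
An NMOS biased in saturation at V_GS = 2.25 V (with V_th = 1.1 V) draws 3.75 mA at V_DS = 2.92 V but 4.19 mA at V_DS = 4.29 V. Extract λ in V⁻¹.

With V_GS fixed, I_D ∝ (1 + λ V_DS) in saturation, so I_D2/I_D1 = (1 + λ V_DS2)/(1 + λ V_DS1).
4.19/3.75 = 1.117 = (1 + 4.29 λ)/(1 + 2.92 λ).
Solving: λ (I_D1 V_DS2 − I_D2 V_DS1) = I_D2 − I_D1, so λ = (4.19 − 3.75) / (3.75 × 4.29 − 4.19 × 2.92) = 0.44 / 3.85 = 0.114 V⁻¹.

λ = 0.114 V⁻¹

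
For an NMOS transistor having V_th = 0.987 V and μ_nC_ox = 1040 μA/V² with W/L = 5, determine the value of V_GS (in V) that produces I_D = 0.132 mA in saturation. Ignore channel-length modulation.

V_GS = 1.21 V

k_n = μ_nC_ox · (W/L) = 5.2 mA/V².
In saturation I_D = ½ k_n (V_GS − V_th)², so V_GS − V_th = √(2 I_D / k_n) = √(2 × 0.132 / 5.2) = 0.225 V.
V_GS = 0.987 + 0.225 = 1.21 V.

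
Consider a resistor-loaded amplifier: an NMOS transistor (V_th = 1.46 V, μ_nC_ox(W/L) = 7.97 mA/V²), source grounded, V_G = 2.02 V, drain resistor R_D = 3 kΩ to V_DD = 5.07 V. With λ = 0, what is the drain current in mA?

V_GS = V_G = 2.02 V, so V_ov = 2.02 − 1.46 = 0.56 V.
Assume saturation: I_D = ½ k_n V_ov² = 0.5 × 7.97 × 0.56² = 1.25 mA, giving V_DS = V_DD − I_D R_D = 5.07 − 1.25 × 3 = 1.32 V.
V_DS = 1.32 V ≥ V_ov = 0.56 V, confirming saturation.

I_D = 1.25 mA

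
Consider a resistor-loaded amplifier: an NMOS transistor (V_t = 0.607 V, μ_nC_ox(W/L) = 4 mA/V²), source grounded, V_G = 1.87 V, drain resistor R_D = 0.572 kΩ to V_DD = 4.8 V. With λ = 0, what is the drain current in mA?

V_GS = V_G = 1.87 V, so V_ov = 1.87 − 0.607 = 1.26 V.
Assume saturation: I_D = ½ k_n V_ov² = 0.5 × 4 × 1.26² = 3.19 mA, giving V_DS = V_DD − I_D R_D = 4.8 − 3.19 × 0.572 = 2.98 V.
V_DS = 2.98 V ≥ V_ov = 1.26 V, confirming saturation.

I_D = 3.19 mA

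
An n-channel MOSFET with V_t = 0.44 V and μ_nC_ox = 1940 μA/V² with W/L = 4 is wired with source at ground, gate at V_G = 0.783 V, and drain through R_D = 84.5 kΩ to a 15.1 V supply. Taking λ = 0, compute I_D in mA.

I_D = 0.178 mA

V_GS = V_G = 0.783 V, so V_ov = 0.783 − 0.44 = 0.343 V.
k_n = μ_nC_ox · (W/L) = 7.76 mA/V².
Assume saturation: I_D = ½ k_n V_ov² = 0.5 × 7.76 × 0.343² = 0.456 mA, giving V_DS = V_DD − I_D R_D = 15.1 − 0.456 × 84.5 = -23.5 V.
But -23.5 V < V_ov = 0.343 V, so the device is actually in triode.
In triode I_D = k_n[V_ov V_DS − ½ V_DS²] and I_D = (V_DD − V_DS)/R_D. Equating: 328 V_DS² − 225.9 V_DS + 15.1 = 0, giving V_DS = 0.075 V (the root below V_ov).
I_D = (15.1 − 0.075) / 84.5 = 0.178 mA.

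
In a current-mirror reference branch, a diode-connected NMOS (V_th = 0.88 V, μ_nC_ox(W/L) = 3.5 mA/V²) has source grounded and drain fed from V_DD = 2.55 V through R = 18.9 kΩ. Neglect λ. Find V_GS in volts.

With gate tied to drain, V_GS = V_DS ≥ V_GS − V_th, so the device is in saturation.
KCL at the drain: ½ k_n (V_GS − V_th)² = (V_DD − V_GS)/R.
Let x = V_GS − 0.88. Then 33.1 x² + x − 1.67 = 0, giving x = 0.21 V (positive root), so V_GS = 1.09 V.
I_D = (V_DD − V_GS)/R = (2.55 − 1.09) / 18.9 = 0.0772 mA.

V_GS = 1.09 V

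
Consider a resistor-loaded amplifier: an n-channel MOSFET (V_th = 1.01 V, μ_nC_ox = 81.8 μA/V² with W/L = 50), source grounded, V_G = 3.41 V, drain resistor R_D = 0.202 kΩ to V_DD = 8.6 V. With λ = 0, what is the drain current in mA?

I_D = 11.8 mA

V_GS = V_G = 3.41 V, so V_ov = 3.41 − 1.01 = 2.4 V.
k_n = μ_nC_ox · (W/L) = 4.09 mA/V².
Assume saturation: I_D = ½ k_n V_ov² = 0.5 × 4.09 × 2.4² = 11.8 mA, giving V_DS = V_DD − I_D R_D = 8.6 − 11.8 × 0.202 = 6.22 V.
V_DS = 6.22 V ≥ V_ov = 2.4 V, confirming saturation.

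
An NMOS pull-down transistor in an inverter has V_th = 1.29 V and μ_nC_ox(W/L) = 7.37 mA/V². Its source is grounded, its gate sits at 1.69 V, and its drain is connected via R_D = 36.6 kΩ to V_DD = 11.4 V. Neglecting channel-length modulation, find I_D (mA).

V_GS = V_G = 1.69 V, so V_ov = 1.69 − 1.29 = 0.4 V.
Assume saturation: I_D = ½ k_n V_ov² = 0.5 × 7.37 × 0.4² = 0.59 mA, giving V_DS = V_DD − I_D R_D = 11.4 − 0.59 × 36.6 = -10.2 V.
But -10.2 V < V_ov = 0.4 V, so the device is actually in triode.
In triode I_D = k_n[V_ov V_DS − ½ V_DS²] and I_D = (V_DD − V_DS)/R_D. Equating: 135 V_DS² − 108.9 V_DS + 11.4 = 0, giving V_DS = 0.124 V (the root below V_ov).
I_D = (11.4 − 0.124) / 36.6 = 0.308 mA.

I_D = 0.308 mA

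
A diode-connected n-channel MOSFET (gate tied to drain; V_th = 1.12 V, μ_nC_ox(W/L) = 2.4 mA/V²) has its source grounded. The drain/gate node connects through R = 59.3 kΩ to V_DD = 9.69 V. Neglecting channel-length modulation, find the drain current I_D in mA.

I_D = 0.139 mA

With gate tied to drain, V_GS = V_DS ≥ V_GS − V_th, so the device is in saturation.
KCL at the drain: ½ k_n (V_GS − V_th)² = (V_DD − V_GS)/R.
Let x = V_GS − 1.12. Then 71.2 x² + x − 8.57 = 0, giving x = 0.34 V (positive root), so V_GS = 1.46 V.
I_D = (V_DD − V_GS)/R = (9.69 − 1.46) / 59.3 = 0.139 mA.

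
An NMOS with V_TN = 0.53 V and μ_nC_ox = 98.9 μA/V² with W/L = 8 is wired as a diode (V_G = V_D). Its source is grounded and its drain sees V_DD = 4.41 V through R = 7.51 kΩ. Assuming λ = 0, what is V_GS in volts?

V_GS = 1.52 V

With gate tied to drain, V_GS = V_DS ≥ V_GS − V_TN, so the device is in saturation.
k_n = μ_nC_ox · (W/L) = 0.7912 mA/V².
KCL at the drain: ½ k_n (V_GS − V_TN)² = (V_DD − V_GS)/R.
Let x = V_GS − 0.53. Then 2.97 x² + x − 3.88 = 0, giving x = 0.987 V (positive root), so V_GS = 1.52 V.
I_D = (V_DD − V_GS)/R = (4.41 − 1.52) / 7.51 = 0.385 mA.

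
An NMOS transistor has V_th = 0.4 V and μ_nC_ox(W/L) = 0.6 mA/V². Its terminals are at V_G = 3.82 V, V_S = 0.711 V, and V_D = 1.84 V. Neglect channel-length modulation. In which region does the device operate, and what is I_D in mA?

Triode; I_D = 1.45 mA

V_GS = V_G − V_S = 3.82 − 0.711 = 3.11 V; V_DS = V_D − V_S = 1.84 − 0.711 = 1.13 V.
V_ov = V_GS − V_th = 3.11 − 0.4 = 2.71 V.
Since V_DS = 1.13 V < V_ov = 2.71 V, the device is in the triode region.
I_D = k_n [V_ov · V_DS − ½ V_DS²] = 0.6 × [2.71 × 1.13 − 0.5 × 1.13²] = 1.45 mA.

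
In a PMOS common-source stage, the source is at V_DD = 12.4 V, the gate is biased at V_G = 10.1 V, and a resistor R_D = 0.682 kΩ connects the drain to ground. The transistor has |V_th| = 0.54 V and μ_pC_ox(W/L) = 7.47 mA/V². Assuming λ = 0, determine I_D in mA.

V_SG = V_DD − V_G = 12.4 − 10.1 = 2.3 V, so V_ov = 2.3 − 0.54 = 1.76 V.
Assume saturation: I_D = ½ k_p V_ov² = 0.5 × 7.47 × 1.76² = 11.6 mA, giving V_SD = V_DD − I_D R_D = 12.4 − 11.6 × 0.682 = 4.51 V.
V_SD = 4.51 V ≥ V_ov = 1.76 V, confirming saturation.

I_D = 11.6 mA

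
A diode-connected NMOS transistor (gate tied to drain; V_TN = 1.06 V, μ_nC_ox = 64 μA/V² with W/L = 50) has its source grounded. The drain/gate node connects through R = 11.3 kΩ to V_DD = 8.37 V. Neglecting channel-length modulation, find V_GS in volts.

With gate tied to drain, V_GS = V_DS ≥ V_GS − V_TN, so the device is in saturation.
k_n = μ_nC_ox · (W/L) = 3.2 mA/V².
KCL at the drain: ½ k_n (V_GS − V_TN)² = (V_DD − V_GS)/R.
Let x = V_GS − 1.06. Then 18.1 x² + x − 7.31 = 0, giving x = 0.609 V (positive root), so V_GS = 1.67 V.
I_D = (V_DD − V_GS)/R = (8.37 − 1.67) / 11.3 = 0.593 mA.

V_GS = 1.67 V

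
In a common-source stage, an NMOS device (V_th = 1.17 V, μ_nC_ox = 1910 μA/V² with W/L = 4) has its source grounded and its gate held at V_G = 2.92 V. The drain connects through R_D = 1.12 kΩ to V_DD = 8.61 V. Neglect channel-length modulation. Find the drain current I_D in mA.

V_GS = V_G = 2.92 V, so V_ov = 2.92 − 1.17 = 1.75 V.
k_n = μ_nC_ox · (W/L) = 7.64 mA/V².
Assume saturation: I_D = ½ k_n V_ov² = 0.5 × 7.64 × 1.75² = 11.7 mA, giving V_DS = V_DD − I_D R_D = 8.61 − 11.7 × 1.12 = -4.49 V.
But -4.49 V < V_ov = 1.75 V, so the device is actually in triode.
In triode I_D = k_n[V_ov V_DS − ½ V_DS²] and I_D = (V_DD − V_DS)/R_D. Equating: 4.28 V_DS² − 15.97 V_DS + 8.61 = 0, giving V_DS = 0.653 V (the root below V_ov).
I_D = (8.61 − 0.653) / 1.12 = 7.1 mA.

I_D = 7.10 mA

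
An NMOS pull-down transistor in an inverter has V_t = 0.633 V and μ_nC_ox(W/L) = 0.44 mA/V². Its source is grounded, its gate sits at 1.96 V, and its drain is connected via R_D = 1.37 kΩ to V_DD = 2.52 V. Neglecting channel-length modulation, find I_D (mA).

V_GS = V_G = 1.96 V, so V_ov = 1.96 − 0.633 = 1.33 V.
Assume saturation: I_D = ½ k_n V_ov² = 0.5 × 0.44 × 1.33² = 0.387 mA, giving V_DS = V_DD − I_D R_D = 2.52 − 0.387 × 1.37 = 1.99 V.
V_DS = 1.99 V ≥ V_ov = 1.33 V, confirming saturation.

I_D = 0.387 mA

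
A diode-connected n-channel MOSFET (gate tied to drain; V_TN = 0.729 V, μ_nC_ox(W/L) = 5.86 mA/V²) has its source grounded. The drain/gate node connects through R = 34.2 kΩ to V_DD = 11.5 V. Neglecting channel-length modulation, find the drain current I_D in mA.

With gate tied to drain, V_GS = V_DS ≥ V_GS − V_TN, so the device is in saturation.
KCL at the drain: ½ k_n (V_GS − V_TN)² = (V_DD − V_GS)/R.
Let x = V_GS − 0.729. Then 100 x² + x − 10.77 = 0, giving x = 0.323 V (positive root), so V_GS = 1.05 V.
I_D = (V_DD − V_GS)/R = (11.5 − 1.05) / 34.2 = 0.305 mA.

I_D = 0.305 mA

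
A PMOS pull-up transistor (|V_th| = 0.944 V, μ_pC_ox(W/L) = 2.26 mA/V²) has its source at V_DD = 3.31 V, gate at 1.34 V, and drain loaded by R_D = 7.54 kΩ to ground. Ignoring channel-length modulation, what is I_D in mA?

V_SG = V_DD − V_G = 3.31 − 1.34 = 1.97 V, so V_ov = 1.97 − 0.944 = 1.03 V.
Assume saturation: I_D = ½ k_p V_ov² = 0.5 × 2.26 × 1.03² = 1.19 mA, giving V_SD = V_DD − I_D R_D = 3.31 − 1.19 × 7.54 = -5.66 V.
But -5.66 V < V_ov = 1.03 V, so the device is actually in triode.
In triode I_D = k_p[V_ov V_SD − ½ V_SD²] and I_D = (V_DD − V_SD)/R_D. Equating: 8.52 V_SD² − 18.48 V_SD + 3.31 = 0, giving V_SD = 0.197 V (the root below V_ov).
I_D = (3.31 − 0.197) / 7.54 = 0.413 mA.

I_D = 0.413 mA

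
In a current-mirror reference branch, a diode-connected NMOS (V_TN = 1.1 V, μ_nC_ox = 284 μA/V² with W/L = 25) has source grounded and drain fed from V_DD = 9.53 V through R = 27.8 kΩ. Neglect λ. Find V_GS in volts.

V_GS = 1.39 V

With gate tied to drain, V_GS = V_DS ≥ V_GS − V_TN, so the device is in saturation.
k_n = μ_nC_ox · (W/L) = 7.1 mA/V².
KCL at the drain: ½ k_n (V_GS − V_TN)² = (V_DD − V_GS)/R.
Let x = V_GS − 1.1. Then 98.7 x² + x − 8.43 = 0, giving x = 0.287 V (positive root), so V_GS = 1.39 V.
I_D = (V_DD − V_GS)/R = (9.53 − 1.39) / 27.8 = 0.293 mA.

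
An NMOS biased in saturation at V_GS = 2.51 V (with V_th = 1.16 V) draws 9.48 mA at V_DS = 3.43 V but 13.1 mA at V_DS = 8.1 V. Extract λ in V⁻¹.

With V_GS fixed, I_D ∝ (1 + λ V_DS) in saturation, so I_D2/I_D1 = (1 + λ V_DS2)/(1 + λ V_DS1).
13.1/9.48 = 1.382 = (1 + 8.1 λ)/(1 + 3.43 λ).
Solving: λ (I_D1 V_DS2 − I_D2 V_DS1) = I_D2 − I_D1, so λ = (13.1 − 9.48) / (9.48 × 8.1 − 13.1 × 3.43) = 3.62 / 31.9 = 0.114 V⁻¹.

λ = 0.114 V⁻¹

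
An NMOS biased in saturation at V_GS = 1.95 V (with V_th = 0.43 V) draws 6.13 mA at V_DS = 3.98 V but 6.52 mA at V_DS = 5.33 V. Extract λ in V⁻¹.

λ = 0.0580 V⁻¹

With V_GS fixed, I_D ∝ (1 + λ V_DS) in saturation, so I_D2/I_D1 = (1 + λ V_DS2)/(1 + λ V_DS1).
6.52/6.13 = 1.064 = (1 + 5.33 λ)/(1 + 3.98 λ).
Solving: λ (I_D1 V_DS2 − I_D2 V_DS1) = I_D2 − I_D1, so λ = (6.52 − 6.13) / (6.13 × 5.33 − 6.52 × 3.98) = 0.39 / 6.72 = 0.058 V⁻¹.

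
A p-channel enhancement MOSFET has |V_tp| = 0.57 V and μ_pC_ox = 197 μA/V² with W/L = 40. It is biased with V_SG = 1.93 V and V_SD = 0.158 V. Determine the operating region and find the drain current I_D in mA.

k_p = μ_pC_ox · (W/L) = 7.88 mA/V².
V_ov = V_SG − |V_tp| = 1.93 − 0.57 = 1.36 V.
Since V_SD = 0.158 V < V_ov = 1.36 V, the device is in the triode region.
I_D = k_p [V_ov · V_SD − ½ V_SD²] = 7.88 × [1.36 × 0.158 − 0.5 × 0.158²] = 1.59 mA.

Triode; I_D = 1.59 mA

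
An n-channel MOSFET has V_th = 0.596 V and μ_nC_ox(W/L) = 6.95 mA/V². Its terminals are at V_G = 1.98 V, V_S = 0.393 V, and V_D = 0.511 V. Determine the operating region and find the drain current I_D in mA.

V_GS = V_G − V_S = 1.98 − 0.393 = 1.59 V; V_DS = V_D − V_S = 0.511 − 0.393 = 0.118 V.
V_ov = V_GS − V_th = 1.59 − 0.596 = 0.991 V.
Since V_DS = 0.118 V < V_ov = 0.991 V, the device is in the triode region.
I_D = k_n [V_ov · V_DS − ½ V_DS²] = 6.95 × [0.991 × 0.118 − 0.5 × 0.118²] = 0.764 mA.

Triode; I_D = 0.764 mA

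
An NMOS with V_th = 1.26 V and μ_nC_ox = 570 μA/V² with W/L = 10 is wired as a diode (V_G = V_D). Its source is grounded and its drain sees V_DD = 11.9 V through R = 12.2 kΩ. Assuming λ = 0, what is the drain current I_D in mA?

I_D = 0.828 mA

With gate tied to drain, V_GS = V_DS ≥ V_GS − V_th, so the device is in saturation.
k_n = μ_nC_ox · (W/L) = 5.7 mA/V².
KCL at the drain: ½ k_n (V_GS − V_th)² = (V_DD − V_GS)/R.
Let x = V_GS − 1.26. Then 34.8 x² + x − 10.64 = 0, giving x = 0.539 V (positive root), so V_GS = 1.8 V.
I_D = (V_DD − V_GS)/R = (11.9 − 1.8) / 12.2 = 0.828 mA.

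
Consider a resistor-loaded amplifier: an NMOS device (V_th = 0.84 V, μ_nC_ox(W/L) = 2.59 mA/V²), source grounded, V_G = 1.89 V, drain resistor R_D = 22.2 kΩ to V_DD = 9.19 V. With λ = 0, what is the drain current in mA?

V_GS = V_G = 1.89 V, so V_ov = 1.89 − 0.84 = 1.05 V.
Assume saturation: I_D = ½ k_n V_ov² = 0.5 × 2.59 × 1.05² = 1.43 mA, giving V_DS = V_DD − I_D R_D = 9.19 − 1.43 × 22.2 = -22.5 V.
But -22.5 V < V_ov = 1.05 V, so the device is actually in triode.
In triode I_D = k_n[V_ov V_DS − ½ V_DS²] and I_D = (V_DD − V_DS)/R_D. Equating: 28.7 V_DS² − 61.37 V_DS + 9.19 = 0, giving V_DS = 0.162 V (the root below V_ov).
I_D = (9.19 − 0.162) / 22.2 = 0.407 mA.

I_D = 0.407 mA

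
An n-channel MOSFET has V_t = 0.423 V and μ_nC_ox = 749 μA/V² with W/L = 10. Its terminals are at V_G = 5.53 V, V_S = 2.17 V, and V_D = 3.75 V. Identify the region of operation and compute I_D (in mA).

Triode; I_D = 25.4 mA

V_GS = V_G − V_S = 5.53 − 2.17 = 3.36 V; V_DS = V_D − V_S = 3.75 − 2.17 = 1.58 V.
k_n = μ_nC_ox · (W/L) = 7.49 mA/V².
V_ov = V_GS − V_t = 3.36 − 0.423 = 2.94 V.
Since V_DS = 1.58 V < V_ov = 2.94 V, the device is in the triode region.
I_D = k_n [V_ov · V_DS − ½ V_DS²] = 7.49 × [2.94 × 1.58 − 0.5 × 1.58²] = 25.4 mA.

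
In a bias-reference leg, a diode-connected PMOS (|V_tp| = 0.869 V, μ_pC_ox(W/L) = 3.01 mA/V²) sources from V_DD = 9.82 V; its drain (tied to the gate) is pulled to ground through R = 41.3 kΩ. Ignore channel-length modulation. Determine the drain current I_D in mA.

I_D = 0.208 mA

With gate tied to drain, V_SG = V_SD ≥ V_SG − |V_tp|, so the device is in saturation.
KCL at the drain: ½ k_p (V_SG − |V_tp|)² = (V_DD − V_SG)/R.
Let x = V_SG − 0.869. Then 62.2 x² + x − 8.951 = 0, giving x = 0.372 V (positive root), so V_SG = 1.24 V.
I_D = (V_DD − V_SG)/R = (9.82 − 1.24) / 41.3 = 0.208 mA.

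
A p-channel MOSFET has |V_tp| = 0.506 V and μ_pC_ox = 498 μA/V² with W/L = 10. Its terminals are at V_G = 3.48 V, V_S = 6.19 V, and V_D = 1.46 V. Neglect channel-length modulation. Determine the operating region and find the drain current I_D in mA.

V_SG = V_S − V_G = 6.19 − 3.48 = 2.71 V; V_SD = V_S − V_D = 6.19 − 1.46 = 4.73 V.
k_p = μ_pC_ox · (W/L) = 4.98 mA/V².
V_ov = V_SG − |V_tp| = 2.71 − 0.506 = 2.2 V.
Since V_SD = 4.73 V ≥ V_ov = 2.2 V, the device is in saturation.
I_D = ½ k_p V_ov² = 0.5 × 4.98 × 2.2² = 12.1 mA.

Saturation; I_D = 12.1 mA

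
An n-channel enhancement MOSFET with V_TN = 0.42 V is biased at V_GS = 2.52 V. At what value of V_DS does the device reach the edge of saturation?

V_DS,sat = 2.10 V

The boundary between triode and saturation is V_DS = V_GS − V_TN = V_ov.
V_ov = 2.52 − 0.42 = 2.1 V.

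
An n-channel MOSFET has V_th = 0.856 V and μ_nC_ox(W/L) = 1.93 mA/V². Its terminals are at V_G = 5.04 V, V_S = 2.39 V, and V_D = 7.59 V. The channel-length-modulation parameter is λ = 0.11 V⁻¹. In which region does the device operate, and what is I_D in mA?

Saturation; I_D = 4.88 mA

V_GS = V_G − V_S = 5.04 − 2.39 = 2.65 V; V_DS = V_D − V_S = 7.59 − 2.39 = 5.2 V.
V_ov = V_GS − V_th = 2.65 − 0.856 = 1.79 V.
Since V_DS = 5.2 V ≥ V_ov = 1.79 V, the device is in saturation.
I_D = ½ k_n V_ov² (1 + λ V_DS) = 0.5 × 1.93 × 1.79² × (1 + 0.11 × 5.2) = 4.88 mA.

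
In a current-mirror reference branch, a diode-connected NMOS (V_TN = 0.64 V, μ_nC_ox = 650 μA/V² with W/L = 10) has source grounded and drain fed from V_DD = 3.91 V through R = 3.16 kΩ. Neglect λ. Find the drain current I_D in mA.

With gate tied to drain, V_GS = V_DS ≥ V_GS − V_TN, so the device is in saturation.
k_n = μ_nC_ox · (W/L) = 6.5 mA/V².
KCL at the drain: ½ k_n (V_GS − V_TN)² = (V_DD − V_GS)/R.
Let x = V_GS − 0.64. Then 10.3 x² + x − 3.27 = 0, giving x = 0.518 V (positive root), so V_GS = 1.16 V.
I_D = (V_DD − V_GS)/R = (3.91 − 1.16) / 3.16 = 0.871 mA.

I_D = 0.871 mA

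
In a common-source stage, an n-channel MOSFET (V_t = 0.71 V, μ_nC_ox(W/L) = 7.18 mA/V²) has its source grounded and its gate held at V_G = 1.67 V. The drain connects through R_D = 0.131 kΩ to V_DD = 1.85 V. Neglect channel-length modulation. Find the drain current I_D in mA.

V_GS = V_G = 1.67 V, so V_ov = 1.67 − 0.71 = 0.96 V.
Assume saturation: I_D = ½ k_n V_ov² = 0.5 × 7.18 × 0.96² = 3.31 mA, giving V_DS = V_DD − I_D R_D = 1.85 − 3.31 × 0.131 = 1.42 V.
V_DS = 1.42 V ≥ V_ov = 0.96 V, confirming saturation.

I_D = 3.31 mA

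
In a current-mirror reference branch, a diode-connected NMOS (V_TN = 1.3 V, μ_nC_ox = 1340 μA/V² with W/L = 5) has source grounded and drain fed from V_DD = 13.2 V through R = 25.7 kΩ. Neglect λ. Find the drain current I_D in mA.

I_D = 0.449 mA

With gate tied to drain, V_GS = V_DS ≥ V_GS − V_TN, so the device is in saturation.
k_n = μ_nC_ox · (W/L) = 6.7 mA/V².
KCL at the drain: ½ k_n (V_GS − V_TN)² = (V_DD − V_GS)/R.
Let x = V_GS − 1.3. Then 86.1 x² + x − 11.9 = 0, giving x = 0.366 V (positive root), so V_GS = 1.67 V.
I_D = (V_DD − V_GS)/R = (13.2 − 1.67) / 25.7 = 0.449 mA.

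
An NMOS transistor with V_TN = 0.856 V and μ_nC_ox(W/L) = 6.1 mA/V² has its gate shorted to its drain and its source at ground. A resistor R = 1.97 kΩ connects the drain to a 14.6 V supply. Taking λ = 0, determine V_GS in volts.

V_GS = 2.29 V

With gate tied to drain, V_GS = V_DS ≥ V_GS − V_TN, so the device is in saturation.
KCL at the drain: ½ k_n (V_GS − V_TN)² = (V_DD − V_GS)/R.
Let x = V_GS − 0.856. Then 6.01 x² + x − 13.74 = 0, giving x = 1.43 V (positive root), so V_GS = 2.29 V.
I_D = (V_DD − V_GS)/R = (14.6 − 2.29) / 1.97 = 6.25 mA.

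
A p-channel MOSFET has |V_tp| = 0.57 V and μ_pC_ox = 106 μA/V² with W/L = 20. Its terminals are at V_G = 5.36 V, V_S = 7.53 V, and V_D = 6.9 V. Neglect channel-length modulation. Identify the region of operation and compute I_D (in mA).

V_SG = V_S − V_G = 7.53 − 5.36 = 2.17 V; V_SD = V_S − V_D = 7.53 − 6.9 = 0.63 V.
k_p = μ_pC_ox · (W/L) = 2.12 mA/V².
V_ov = V_SG − |V_tp| = 2.17 − 0.57 = 1.6 V.
Since V_SD = 0.63 V < V_ov = 1.6 V, the device is in the triode region.
I_D = k_p [V_ov · V_SD − ½ V_SD²] = 2.12 × [1.6 × 0.63 − 0.5 × 0.63²] = 1.72 mA.

Triode; I_D = 1.72 mA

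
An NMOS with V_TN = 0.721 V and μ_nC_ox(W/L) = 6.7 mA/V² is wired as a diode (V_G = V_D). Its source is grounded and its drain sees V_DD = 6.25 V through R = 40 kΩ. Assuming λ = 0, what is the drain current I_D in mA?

I_D = 0.133 mA

With gate tied to drain, V_GS = V_DS ≥ V_GS − V_TN, so the device is in saturation.
KCL at the drain: ½ k_n (V_GS − V_TN)² = (V_DD − V_GS)/R.
Let x = V_GS − 0.721. Then 134 x² + x − 5.529 = 0, giving x = 0.199 V (positive root), so V_GS = 0.92 V.
I_D = (V_DD − V_GS)/R = (6.25 − 0.92) / 40 = 0.133 mA.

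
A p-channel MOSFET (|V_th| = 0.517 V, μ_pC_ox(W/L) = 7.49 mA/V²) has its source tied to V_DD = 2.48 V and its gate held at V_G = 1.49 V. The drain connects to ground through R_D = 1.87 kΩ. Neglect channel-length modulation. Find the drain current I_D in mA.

I_D = 0.838 mA

V_SG = V_DD − V_G = 2.48 − 1.49 = 0.99 V, so V_ov = 0.99 − 0.517 = 0.473 V.
Assume saturation: I_D = ½ k_p V_ov² = 0.5 × 7.49 × 0.473² = 0.838 mA, giving V_SD = V_DD − I_D R_D = 2.48 − 0.838 × 1.87 = 0.913 V.
V_SD = 0.913 V ≥ V_ov = 0.473 V, confirming saturation.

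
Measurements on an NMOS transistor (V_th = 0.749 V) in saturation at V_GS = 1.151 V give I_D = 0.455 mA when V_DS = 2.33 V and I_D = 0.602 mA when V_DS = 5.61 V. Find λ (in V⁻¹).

With V_GS fixed, I_D ∝ (1 + λ V_DS) in saturation, so I_D2/I_D1 = (1 + λ V_DS2)/(1 + λ V_DS1).
0.602/0.455 = 1.323 = (1 + 5.61 λ)/(1 + 2.33 λ).
Solving: λ (I_D1 V_DS2 − I_D2 V_DS1) = I_D2 − I_D1, so λ = (0.602 − 0.455) / (0.455 × 5.61 − 0.602 × 2.33) = 0.147 / 1.15 = 0.128 V⁻¹.

λ = 0.128 V⁻¹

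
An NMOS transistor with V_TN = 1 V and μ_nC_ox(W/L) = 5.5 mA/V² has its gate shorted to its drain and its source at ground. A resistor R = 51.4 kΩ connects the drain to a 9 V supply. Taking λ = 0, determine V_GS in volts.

V_GS = 1.23 V

With gate tied to drain, V_GS = V_DS ≥ V_GS − V_TN, so the device is in saturation.
KCL at the drain: ½ k_n (V_GS − V_TN)² = (V_DD − V_GS)/R.
Let x = V_GS − 1. Then 141 x² + x − 8 = 0, giving x = 0.234 V (positive root), so V_GS = 1.23 V.
I_D = (V_DD − V_GS)/R = (9 − 1.23) / 51.4 = 0.151 mA.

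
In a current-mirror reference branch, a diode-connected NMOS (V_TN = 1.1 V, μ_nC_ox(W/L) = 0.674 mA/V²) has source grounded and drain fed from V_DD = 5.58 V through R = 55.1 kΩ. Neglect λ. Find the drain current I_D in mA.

I_D = 0.0729 mA

With gate tied to drain, V_GS = V_DS ≥ V_GS − V_TN, so the device is in saturation.
KCL at the drain: ½ k_n (V_GS − V_TN)² = (V_DD − V_GS)/R.
Let x = V_GS − 1.1. Then 18.6 x² + x − 4.48 = 0, giving x = 0.465 V (positive root), so V_GS = 1.56 V.
I_D = (V_DD − V_GS)/R = (5.58 − 1.56) / 55.1 = 0.0729 mA.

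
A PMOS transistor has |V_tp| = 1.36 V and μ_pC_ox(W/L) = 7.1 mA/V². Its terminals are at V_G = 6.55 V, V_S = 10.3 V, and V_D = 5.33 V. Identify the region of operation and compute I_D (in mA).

Saturation; I_D = 20.3 mA

V_SG = V_S − V_G = 10.3 − 6.55 = 3.75 V; V_SD = V_S − V_D = 10.3 − 5.33 = 4.97 V.
V_ov = V_SG − |V_tp| = 3.75 − 1.36 = 2.39 V.
Since V_SD = 4.97 V ≥ V_ov = 2.39 V, the device is in saturation.
I_D = ½ k_p V_ov² = 0.5 × 7.1 × 2.39² = 20.3 mA.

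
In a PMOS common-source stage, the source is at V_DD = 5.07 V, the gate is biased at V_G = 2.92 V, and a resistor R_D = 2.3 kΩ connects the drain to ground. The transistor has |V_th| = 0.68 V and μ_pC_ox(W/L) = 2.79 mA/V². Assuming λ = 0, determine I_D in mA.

V_SG = V_DD − V_G = 5.07 − 2.92 = 2.15 V, so V_ov = 2.15 − 0.68 = 1.47 V.
Assume saturation: I_D = ½ k_p V_ov² = 0.5 × 2.79 × 1.47² = 3.01 mA, giving V_SD = V_DD − I_D R_D = 5.07 − 3.01 × 2.3 = -1.86 V.
But -1.86 V < V_ov = 1.47 V, so the device is actually in triode.
In triode I_D = k_p[V_ov V_SD − ½ V_SD²] and I_D = (V_DD − V_SD)/R_D. Equating: 3.21 V_SD² − 10.43 V_SD + 5.07 = 0, giving V_SD = 0.595 V (the root below V_ov).
I_D = (5.07 − 0.595) / 2.3 = 1.95 mA.

I_D = 1.95 mA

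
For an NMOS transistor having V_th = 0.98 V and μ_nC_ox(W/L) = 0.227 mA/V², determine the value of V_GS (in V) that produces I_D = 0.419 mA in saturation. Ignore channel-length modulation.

V_GS = 2.90 V

In saturation I_D = ½ k_n (V_GS − V_th)², so V_GS − V_th = √(2 I_D / k_n) = √(2 × 0.419 / 0.227) = 1.92 V.
V_GS = 0.98 + 1.92 = 2.9 V.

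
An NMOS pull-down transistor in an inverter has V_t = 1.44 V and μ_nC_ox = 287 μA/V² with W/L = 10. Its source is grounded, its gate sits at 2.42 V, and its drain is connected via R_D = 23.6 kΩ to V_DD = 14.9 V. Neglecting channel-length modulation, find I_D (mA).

V_GS = V_G = 2.42 V, so V_ov = 2.42 − 1.44 = 0.98 V.
k_n = μ_nC_ox · (W/L) = 2.87 mA/V².
Assume saturation: I_D = ½ k_n V_ov² = 0.5 × 2.87 × 0.98² = 1.38 mA, giving V_DS = V_DD − I_D R_D = 14.9 − 1.38 × 23.6 = -17.6 V.
But -17.6 V < V_ov = 0.98 V, so the device is actually in triode.
In triode I_D = k_n[V_ov V_DS − ½ V_DS²] and I_D = (V_DD − V_DS)/R_D. Equating: 33.9 V_DS² − 67.38 V_DS + 14.9 = 0, giving V_DS = 0.253 V (the root below V_ov).
I_D = (14.9 − 0.253) / 23.6 = 0.621 mA.

I_D = 0.621 mA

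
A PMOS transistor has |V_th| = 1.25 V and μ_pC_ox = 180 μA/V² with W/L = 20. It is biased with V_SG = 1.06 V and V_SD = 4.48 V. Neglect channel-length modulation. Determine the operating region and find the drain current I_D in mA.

Cutoff; I_D = 0 mA

V_SG = 1.06 V < |V_th| = 1.25 V, so the transistor is in cutoff.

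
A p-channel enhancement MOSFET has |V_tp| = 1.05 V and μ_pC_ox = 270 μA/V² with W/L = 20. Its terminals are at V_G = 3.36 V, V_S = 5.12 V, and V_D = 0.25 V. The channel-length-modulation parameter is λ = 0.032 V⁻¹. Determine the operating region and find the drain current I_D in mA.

Saturation; I_D = 1.57 mA

V_SG = V_S − V_G = 5.12 − 3.36 = 1.76 V; V_SD = V_S − V_D = 5.12 − 0.25 = 4.87 V.
k_p = μ_pC_ox · (W/L) = 5.4 mA/V².
V_ov = V_SG − |V_tp| = 1.76 − 1.05 = 0.71 V.
Since V_SD = 4.87 V ≥ V_ov = 0.71 V, the device is in saturation.
I_D = ½ k_p V_ov² (1 + λ V_SD) = 0.5 × 5.4 × 0.71² × (1 + 0.032 × 4.87) = 1.57 mA.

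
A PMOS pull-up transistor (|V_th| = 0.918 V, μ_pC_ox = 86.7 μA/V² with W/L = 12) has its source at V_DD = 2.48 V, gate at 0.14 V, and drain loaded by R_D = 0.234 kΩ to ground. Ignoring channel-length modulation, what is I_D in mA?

I_D = 1.05 mA

V_SG = V_DD − V_G = 2.48 − 0.14 = 2.34 V, so V_ov = 2.34 − 0.918 = 1.42 V.
k_p = μ_pC_ox · (W/L) = 1.04 mA/V².
Assume saturation: I_D = ½ k_p V_ov² = 0.5 × 1.04 × 1.42² = 1.05 mA, giving V_SD = V_DD − I_D R_D = 2.48 − 1.05 × 0.234 = 2.23 V.
V_SD = 2.23 V ≥ V_ov = 1.42 V, confirming saturation.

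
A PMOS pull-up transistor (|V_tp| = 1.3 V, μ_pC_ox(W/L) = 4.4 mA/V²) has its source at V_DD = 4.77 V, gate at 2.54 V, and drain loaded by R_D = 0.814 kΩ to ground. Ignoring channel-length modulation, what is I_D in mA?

V_SG = V_DD − V_G = 4.77 − 2.54 = 2.23 V, so V_ov = 2.23 − 1.3 = 0.93 V.
Assume saturation: I_D = ½ k_p V_ov² = 0.5 × 4.4 × 0.93² = 1.9 mA, giving V_SD = V_DD − I_D R_D = 4.77 − 1.9 × 0.814 = 3.22 V.
V_SD = 3.22 V ≥ V_ov = 0.93 V, confirming saturation.

I_D = 1.90 mA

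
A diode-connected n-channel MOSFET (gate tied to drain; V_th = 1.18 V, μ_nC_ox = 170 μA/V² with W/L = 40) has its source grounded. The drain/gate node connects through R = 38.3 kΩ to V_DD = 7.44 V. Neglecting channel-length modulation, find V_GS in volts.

V_GS = 1.40 V

With gate tied to drain, V_GS = V_DS ≥ V_GS − V_th, so the device is in saturation.
k_n = μ_nC_ox · (W/L) = 6.8 mA/V².
KCL at the drain: ½ k_n (V_GS − V_th)² = (V_DD − V_GS)/R.
Let x = V_GS − 1.18. Then 130 x² + x − 6.26 = 0, giving x = 0.215 V (positive root), so V_GS = 1.4 V.
I_D = (V_DD − V_GS)/R = (7.44 − 1.4) / 38.3 = 0.158 mA.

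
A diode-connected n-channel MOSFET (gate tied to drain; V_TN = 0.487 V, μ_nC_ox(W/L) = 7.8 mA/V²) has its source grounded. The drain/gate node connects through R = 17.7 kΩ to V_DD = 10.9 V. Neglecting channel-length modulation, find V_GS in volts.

With gate tied to drain, V_GS = V_DS ≥ V_GS − V_TN, so the device is in saturation.
KCL at the drain: ½ k_n (V_GS − V_TN)² = (V_DD − V_GS)/R.
Let x = V_GS − 0.487. Then 69 x² + x − 10.41 = 0, giving x = 0.381 V (positive root), so V_GS = 0.868 V.
I_D = (V_DD − V_GS)/R = (10.9 − 0.868) / 17.7 = 0.567 mA.

V_GS = 0.868 V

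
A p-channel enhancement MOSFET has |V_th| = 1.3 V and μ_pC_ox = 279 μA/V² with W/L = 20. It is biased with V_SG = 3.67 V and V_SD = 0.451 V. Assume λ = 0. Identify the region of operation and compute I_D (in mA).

k_p = μ_pC_ox · (W/L) = 5.58 mA/V².
V_ov = V_SG − |V_th| = 3.67 − 1.3 = 2.37 V.
Since V_SD = 0.451 V < V_ov = 2.37 V, the device is in the triode region.
I_D = k_p [V_ov · V_SD − ½ V_SD²] = 5.58 × [2.37 × 0.451 − 0.5 × 0.451²] = 5.4 mA.

Triode; I_D = 5.40 mA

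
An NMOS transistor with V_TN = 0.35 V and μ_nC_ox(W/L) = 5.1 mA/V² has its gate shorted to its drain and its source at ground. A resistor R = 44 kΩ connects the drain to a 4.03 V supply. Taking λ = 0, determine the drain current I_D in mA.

I_D = 0.0796 mA

With gate tied to drain, V_GS = V_DS ≥ V_GS − V_TN, so the device is in saturation.
KCL at the drain: ½ k_n (V_GS − V_TN)² = (V_DD − V_GS)/R.
Let x = V_GS − 0.35. Then 112 x² + x − 3.68 = 0, giving x = 0.177 V (positive root), so V_GS = 0.527 V.
I_D = (V_DD − V_GS)/R = (4.03 − 0.527) / 44 = 0.0796 mA.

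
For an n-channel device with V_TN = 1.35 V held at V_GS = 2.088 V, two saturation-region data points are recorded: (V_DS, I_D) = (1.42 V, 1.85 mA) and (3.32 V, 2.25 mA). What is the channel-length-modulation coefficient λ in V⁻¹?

With V_GS fixed, I_D ∝ (1 + λ V_DS) in saturation, so I_D2/I_D1 = (1 + λ V_DS2)/(1 + λ V_DS1).
2.25/1.85 = 1.216 = (1 + 3.32 λ)/(1 + 1.42 λ).
Solving: λ (I_D1 V_DS2 − I_D2 V_DS1) = I_D2 − I_D1, so λ = (2.25 − 1.85) / (1.85 × 3.32 − 2.25 × 1.42) = 0.4 / 2.95 = 0.136 V⁻¹.

λ = 0.136 V⁻¹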